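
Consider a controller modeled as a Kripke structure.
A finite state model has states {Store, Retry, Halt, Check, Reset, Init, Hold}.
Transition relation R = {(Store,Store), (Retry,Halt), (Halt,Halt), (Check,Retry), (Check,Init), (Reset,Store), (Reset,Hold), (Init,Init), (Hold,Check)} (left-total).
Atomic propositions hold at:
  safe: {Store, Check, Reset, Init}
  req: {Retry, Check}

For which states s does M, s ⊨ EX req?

Sat(EX req) = {s : some successor in {Retry, Check}} = {Check, Hold}

{Check, Hold}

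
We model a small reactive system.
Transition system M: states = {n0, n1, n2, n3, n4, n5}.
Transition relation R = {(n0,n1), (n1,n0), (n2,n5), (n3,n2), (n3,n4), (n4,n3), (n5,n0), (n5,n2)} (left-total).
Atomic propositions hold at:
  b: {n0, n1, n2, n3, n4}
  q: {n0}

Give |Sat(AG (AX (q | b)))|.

Sat(q | b) = {n0, n1, n2, n3, n4}
Sat(AX (q | b)) = {s : every successor in {n0, n1, n2, n3, n4}} = {n0, n1, n3, n4, n5}
AG (AX (q | b)): greatest fixpoint, start Z0 = {n0, n1, n3, n4, n5}, keep only states in Sat with every successor in Z. Z1 = {n0, n1, n4}; Z2 = {n0, n1}; fixed.
Sat(AG (AX (q | b))) = {n0, n1}
|Sat(AG (AX (q | b)))| = |{n0, n1}| = 2.

2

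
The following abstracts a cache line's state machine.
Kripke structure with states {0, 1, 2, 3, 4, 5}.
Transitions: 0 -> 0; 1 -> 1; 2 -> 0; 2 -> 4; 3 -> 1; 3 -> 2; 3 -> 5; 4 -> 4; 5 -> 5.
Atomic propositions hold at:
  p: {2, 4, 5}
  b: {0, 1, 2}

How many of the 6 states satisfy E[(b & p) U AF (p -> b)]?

Sat(b & p) = {2}
Sat(p -> b) = {0, 1, 2, 3}
AF (p -> b): least fixpoint, start Z0 = {0, 1, 2, 3}, add states with every successor in Z. Already a fixed point.
Sat(AF (p -> b)) = {0, 1, 2, 3}
E[(b & p) U AF (p -> b)]: least fixpoint, start Z0 = Sat(AF (p -> b)) = {0, 1, 2, 3}, add states in Sat(b & p) with some successor in Z. Already a fixed point.
Sat(E[(b & p) U AF (p -> b)]) = {0, 1, 2, 3}
|Sat(E[(b & p) U AF (p -> b)])| = |{0, 1, 2, 3}| = 4.

4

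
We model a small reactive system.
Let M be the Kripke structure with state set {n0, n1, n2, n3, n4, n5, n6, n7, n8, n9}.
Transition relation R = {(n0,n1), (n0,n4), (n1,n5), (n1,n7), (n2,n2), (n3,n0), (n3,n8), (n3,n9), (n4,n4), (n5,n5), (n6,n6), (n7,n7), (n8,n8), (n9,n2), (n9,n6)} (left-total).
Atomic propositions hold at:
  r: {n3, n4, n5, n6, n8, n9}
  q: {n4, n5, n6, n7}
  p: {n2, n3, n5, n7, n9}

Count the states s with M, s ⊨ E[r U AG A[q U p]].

5

A[q U p]: least fixpoint, start Z0 = Sat(p) = {n2, n3, n5, n7, n9}, add states in Sat(q) with every successor in Z. Already a fixed point.
Sat(A[q U p]) = {n2, n3, n5, n7, n9}
AG A[q U p]: greatest fixpoint, start Z0 = {n2, n3, n5, n7, n9}, keep only states in Sat with every successor in Z. Z1 = {n2, n5, n7}; fixed.
Sat(AG A[q U p]) = {n2, n5, n7}
E[r U AG A[q U p]]: least fixpoint, start Z0 = Sat(AG A[q U p]) = {n2, n5, n7}, add states in Sat(r) with some successor in Z. Z1 = {n2, n5, n7, n9}; Z2 = {n2, n3, n5, n7, n9}; fixed.
Sat(E[r U AG A[q U p]]) = {n2, n3, n5, n7, n9}
|Sat(E[r U AG A[q U p]])| = |{n2, n3, n5, n7, n9}| = 5.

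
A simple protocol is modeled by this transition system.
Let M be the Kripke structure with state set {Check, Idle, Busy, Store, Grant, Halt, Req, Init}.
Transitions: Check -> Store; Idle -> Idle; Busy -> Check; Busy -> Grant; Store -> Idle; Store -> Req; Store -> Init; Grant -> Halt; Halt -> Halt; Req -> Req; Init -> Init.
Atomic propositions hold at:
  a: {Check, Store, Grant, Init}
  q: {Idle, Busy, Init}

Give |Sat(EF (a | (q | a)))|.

6

Sat(q | a) = {Check, Idle, Busy, Store, Grant, Init}
Sat(a | (q | a)) = {Check, Idle, Busy, Store, Grant, Init}
EF (a | (q | a)): least fixpoint, start Z0 = {Check, Idle, Busy, Store, Grant, Init}, add states with some successor in Z. Already a fixed point.
Sat(EF (a | (q | a))) = {Check, Idle, Busy, Store, Grant, Init}
|Sat(EF (a | (q | a)))| = |{Check, Idle, Busy, Store, Grant, Init}| = 6.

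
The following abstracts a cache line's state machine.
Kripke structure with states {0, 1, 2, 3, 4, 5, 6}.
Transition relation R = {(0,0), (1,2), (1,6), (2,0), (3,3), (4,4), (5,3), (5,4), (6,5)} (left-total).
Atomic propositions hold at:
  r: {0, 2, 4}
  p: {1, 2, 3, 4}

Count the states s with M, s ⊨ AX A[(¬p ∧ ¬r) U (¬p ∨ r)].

Sat(¬p) = {0, 5, 6}
Sat(¬r) = {1, 3, 5, 6}
Sat(¬p ∧ ¬r) = {5, 6}
Sat(¬p ∨ r) = {0, 2, 4, 5, 6}
A[(¬p ∧ ¬r) U (¬p ∨ r)]: least fixpoint, start Z0 = Sat((¬p ∨ r)) = {0, 2, 4, 5, 6}, add states in Sat(¬p ∧ ¬r) with every successor in Z. Already a fixed point.
Sat(A[(¬p ∧ ¬r) U (¬p ∨ r)]) = {0, 2, 4, 5, 6}
Sat(AX A[(¬p ∧ ¬r) U (¬p ∨ r)]) = {s : every successor in {0, 2, 4, 5, 6}} = {0, 1, 2, 4, 6}
|Sat(AX A[(¬p ∧ ¬r) U (¬p ∨ r)])| = |{0, 1, 2, 4, 6}| = 5.

5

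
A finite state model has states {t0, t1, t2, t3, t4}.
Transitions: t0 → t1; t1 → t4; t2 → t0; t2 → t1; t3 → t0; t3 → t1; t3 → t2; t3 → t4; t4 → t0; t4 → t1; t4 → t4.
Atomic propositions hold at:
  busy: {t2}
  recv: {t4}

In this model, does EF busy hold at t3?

Yes

EF busy: least fixpoint, start Z0 = {t2}, add states with some successor in Z. Z1 = {t2, t3}; fixed.
Sat(EF busy) = {t2, t3}
t3 ∈ Sat(EF busy) = {t2, t3}, so the formula holds at t3.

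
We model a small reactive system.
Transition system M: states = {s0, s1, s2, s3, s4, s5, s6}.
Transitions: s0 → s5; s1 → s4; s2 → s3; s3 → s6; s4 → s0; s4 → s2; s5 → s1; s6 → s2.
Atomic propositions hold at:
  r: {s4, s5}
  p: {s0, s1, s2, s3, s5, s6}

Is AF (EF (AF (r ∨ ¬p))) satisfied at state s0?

Yes

Sat(¬p) = {s4}
Sat(r ∨ ¬p) = {s4, s5}
AF (r ∨ ¬p): least fixpoint, start Z0 = {s4, s5}, add states with every successor in Z. Z1 = {s0, s1, s4, s5}; fixed.
Sat(AF (r ∨ ¬p)) = {s0, s1, s4, s5}
EF (AF (r ∨ ¬p)): least fixpoint, start Z0 = {s0, s1, s4, s5}, add states with some successor in Z. Already a fixed point.
Sat(EF (AF (r ∨ ¬p))) = {s0, s1, s4, s5}
AF (EF (AF (r ∨ ¬p))): least fixpoint, start Z0 = {s0, s1, s4, s5}, add states with every successor in Z. Already a fixed point.
Sat(AF (EF (AF (r ∨ ¬p)))) = {s0, s1, s4, s5}
s0 ∈ Sat(AF (EF (AF (r ∨ ¬p)))) = {s0, s1, s4, s5}, so the formula holds at s0.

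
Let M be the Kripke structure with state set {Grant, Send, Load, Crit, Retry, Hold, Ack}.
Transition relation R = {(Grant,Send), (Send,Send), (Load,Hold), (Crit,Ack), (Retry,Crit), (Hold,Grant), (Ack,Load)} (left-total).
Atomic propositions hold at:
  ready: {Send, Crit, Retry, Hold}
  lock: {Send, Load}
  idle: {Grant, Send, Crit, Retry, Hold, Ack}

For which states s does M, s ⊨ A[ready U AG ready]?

AG ready: greatest fixpoint, start Z0 = {Send, Crit, Retry, Hold}, keep only states in Sat with every successor in Z. Z1 = {Send, Retry}; Z2 = {Send}; fixed.
Sat(AG ready) = {Send}
A[ready U AG ready]: least fixpoint, start Z0 = Sat(AG ready) = {Send}, add states in Sat(ready) with every successor in Z. Already a fixed point.
Sat(A[ready U AG ready]) = {Send}

{Send}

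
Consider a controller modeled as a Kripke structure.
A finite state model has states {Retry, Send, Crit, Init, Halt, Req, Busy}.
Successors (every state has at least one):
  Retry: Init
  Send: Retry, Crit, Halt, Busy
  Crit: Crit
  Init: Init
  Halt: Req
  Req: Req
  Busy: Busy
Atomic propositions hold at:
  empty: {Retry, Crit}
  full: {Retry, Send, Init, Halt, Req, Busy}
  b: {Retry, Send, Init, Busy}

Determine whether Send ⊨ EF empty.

Yes

EF empty: least fixpoint, start Z0 = {Retry, Crit}, add states with some successor in Z. Z1 = {Retry, Send, Crit}; fixed.
Sat(EF empty) = {Retry, Send, Crit}
Send ∈ Sat(EF empty) = {Retry, Send, Crit}, so the formula holds at Send.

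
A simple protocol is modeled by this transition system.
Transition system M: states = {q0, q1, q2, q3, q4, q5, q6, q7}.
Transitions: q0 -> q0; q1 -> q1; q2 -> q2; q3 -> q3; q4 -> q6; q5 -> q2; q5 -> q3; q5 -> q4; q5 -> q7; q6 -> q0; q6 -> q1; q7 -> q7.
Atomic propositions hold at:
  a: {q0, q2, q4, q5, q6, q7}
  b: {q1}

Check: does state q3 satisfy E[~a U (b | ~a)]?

Yes

Sat(~a) = {q1, q3}
Sat(b | ~a) = {q1, q3}
E[~a U (b | ~a)]: least fixpoint, start Z0 = Sat((b | ~a)) = {q1, q3}, add states in Sat(~a) with some successor in Z. Already a fixed point.
Sat(E[~a U (b | ~a)]) = {q1, q3}
q3 ∈ Sat(E[~a U (b | ~a)]) = {q1, q3}, so the formula holds at q3.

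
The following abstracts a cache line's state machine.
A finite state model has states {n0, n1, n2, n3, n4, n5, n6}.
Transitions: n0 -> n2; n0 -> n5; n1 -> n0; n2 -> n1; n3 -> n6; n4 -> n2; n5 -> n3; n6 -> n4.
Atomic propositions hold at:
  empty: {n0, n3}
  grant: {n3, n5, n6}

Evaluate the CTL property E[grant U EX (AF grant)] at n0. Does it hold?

Yes

AF grant: least fixpoint, start Z0 = {n3, n5, n6}, add states with every successor in Z. Already a fixed point.
Sat(AF grant) = {n3, n5, n6}
Sat(EX (AF grant)) = {s : some successor in {n3, n5, n6}} = {n0, n3, n5}
E[grant U EX (AF grant)]: least fixpoint, start Z0 = Sat(EX (AF grant)) = {n0, n3, n5}, add states in Sat(grant) with some successor in Z. Already a fixed point.
Sat(E[grant U EX (AF grant)]) = {n0, n3, n5}
n0 ∈ Sat(E[grant U EX (AF grant)]) = {n0, n3, n5}, so the formula holds at n0.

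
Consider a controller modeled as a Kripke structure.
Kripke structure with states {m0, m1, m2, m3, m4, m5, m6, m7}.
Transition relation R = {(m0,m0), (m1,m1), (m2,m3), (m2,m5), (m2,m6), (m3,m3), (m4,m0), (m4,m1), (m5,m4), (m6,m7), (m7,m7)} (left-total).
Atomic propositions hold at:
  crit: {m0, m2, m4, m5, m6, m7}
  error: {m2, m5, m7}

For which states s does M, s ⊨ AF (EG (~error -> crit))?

Sat(~error) = {m0, m1, m3, m4, m6}
Sat(~error -> crit) = {m0, m2, m4, m5, m6, m7}
EG (~error -> crit): greatest fixpoint, start Z0 = {m0, m2, m4, m5, m6, m7}, keep only states in Sat with some successor in Z. Already a fixed point.
Sat(EG (~error -> crit)) = {m0, m2, m4, m5, m6, m7}
AF (EG (~error -> crit)): least fixpoint, start Z0 = {m0, m2, m4, m5, m6, m7}, add states with every successor in Z. Already a fixed point.
Sat(AF (EG (~error -> crit))) = {m0, m2, m4, m5, m6, m7}

{m0, m2, m4, m5, m6, m7}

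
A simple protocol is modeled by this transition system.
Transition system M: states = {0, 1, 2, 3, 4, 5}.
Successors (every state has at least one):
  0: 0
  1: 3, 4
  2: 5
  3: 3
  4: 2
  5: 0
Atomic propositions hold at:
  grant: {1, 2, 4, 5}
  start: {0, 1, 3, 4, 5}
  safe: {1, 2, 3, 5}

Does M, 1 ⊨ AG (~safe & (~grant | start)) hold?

No

Sat(~safe) = {0, 4}
Sat(~grant) = {0, 3}
Sat(~grant | start) = {0, 1, 3, 4, 5}
Sat(~safe & (~grant | start)) = {0, 4}
AG (~safe & (~grant | start)): greatest fixpoint, start Z0 = {0, 4}, keep only states in Sat with every successor in Z. Z1 = {0}; fixed.
Sat(AG (~safe & (~grant | start))) = {0}
1 ∉ Sat(AG (~safe & (~grant | start))) = {0}, so the formula does not hold at 1.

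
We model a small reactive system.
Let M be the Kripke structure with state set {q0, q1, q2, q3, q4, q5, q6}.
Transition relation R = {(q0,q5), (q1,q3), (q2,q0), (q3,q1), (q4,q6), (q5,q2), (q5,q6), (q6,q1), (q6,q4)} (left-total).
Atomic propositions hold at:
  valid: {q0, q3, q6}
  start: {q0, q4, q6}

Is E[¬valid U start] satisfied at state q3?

Sat(¬valid) = {q1, q2, q4, q5}
E[¬valid U start]: least fixpoint, start Z0 = Sat(start) = {q0, q4, q6}, add states in Sat(¬valid) with some successor in Z. Z1 = {q0, q2, q4, q5, q6}; fixed.
Sat(E[¬valid U start]) = {q0, q2, q4, q5, q6}
q3 ∉ Sat(E[¬valid U start]) = {q0, q2, q4, q5, q6}, so the formula does not hold at q3.

No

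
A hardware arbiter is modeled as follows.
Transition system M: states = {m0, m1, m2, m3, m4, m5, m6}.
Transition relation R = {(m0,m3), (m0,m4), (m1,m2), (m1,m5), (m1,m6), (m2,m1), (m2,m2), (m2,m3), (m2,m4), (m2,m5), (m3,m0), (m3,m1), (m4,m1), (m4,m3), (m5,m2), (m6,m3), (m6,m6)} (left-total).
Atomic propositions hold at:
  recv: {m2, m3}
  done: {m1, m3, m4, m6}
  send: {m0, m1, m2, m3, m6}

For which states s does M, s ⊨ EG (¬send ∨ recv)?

{m2, m5}

Sat(¬send) = {m4, m5}
Sat(¬send ∨ recv) = {m2, m3, m4, m5}
EG (¬send ∨ recv): greatest fixpoint, start Z0 = {m2, m3, m4, m5}, keep only states in Sat with some successor in Z. Z1 = {m2, m4, m5}; Z2 = {m2, m5}; fixed.
Sat(EG (¬send ∨ recv)) = {m2, m5}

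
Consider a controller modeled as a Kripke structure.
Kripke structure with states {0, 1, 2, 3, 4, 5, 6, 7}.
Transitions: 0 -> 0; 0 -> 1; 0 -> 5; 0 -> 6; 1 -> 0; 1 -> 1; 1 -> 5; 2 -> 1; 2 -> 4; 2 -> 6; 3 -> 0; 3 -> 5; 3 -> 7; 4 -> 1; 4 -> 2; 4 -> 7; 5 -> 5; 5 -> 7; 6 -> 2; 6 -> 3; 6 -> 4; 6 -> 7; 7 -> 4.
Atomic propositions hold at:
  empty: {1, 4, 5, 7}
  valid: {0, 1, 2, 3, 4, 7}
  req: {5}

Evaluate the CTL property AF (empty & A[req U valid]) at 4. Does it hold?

Yes

A[req U valid]: least fixpoint, start Z0 = Sat(valid) = {0, 1, 2, 3, 4, 7}, add states in Sat(req) with every successor in Z. Already a fixed point.
Sat(A[req U valid]) = {0, 1, 2, 3, 4, 7}
Sat(empty & A[req U valid]) = {1, 4, 7}
AF (empty & A[req U valid]): least fixpoint, start Z0 = {1, 4, 7}, add states with every successor in Z. Already a fixed point.
Sat(AF (empty & A[req U valid])) = {1, 4, 7}
4 ∈ Sat(AF (empty & A[req U valid])) = {1, 4, 7}, so the formula holds at 4.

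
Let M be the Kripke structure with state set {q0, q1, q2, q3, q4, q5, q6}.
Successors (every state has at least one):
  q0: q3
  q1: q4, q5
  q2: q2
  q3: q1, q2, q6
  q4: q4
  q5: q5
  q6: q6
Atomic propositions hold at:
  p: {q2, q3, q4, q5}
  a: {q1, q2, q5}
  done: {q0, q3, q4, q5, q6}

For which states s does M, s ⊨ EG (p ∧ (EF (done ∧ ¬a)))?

Sat(¬a) = {q0, q3, q4, q6}
Sat(done ∧ ¬a) = {q0, q3, q4, q6}
EF (done ∧ ¬a): least fixpoint, start Z0 = {q0, q3, q4, q6}, add states with some successor in Z. Z1 = {q0, q1, q3, q4, q6}; fixed.
Sat(EF (done ∧ ¬a)) = {q0, q1, q3, q4, q6}
Sat(p ∧ (EF (done ∧ ¬a))) = {q3, q4}
EG (p ∧ (EF (done ∧ ¬a))): greatest fixpoint, start Z0 = {q3, q4}, keep only states in Sat with some successor in Z. Z1 = {q4}; fixed.
Sat(EG (p ∧ (EF (done ∧ ¬a)))) = {q4}

{q4}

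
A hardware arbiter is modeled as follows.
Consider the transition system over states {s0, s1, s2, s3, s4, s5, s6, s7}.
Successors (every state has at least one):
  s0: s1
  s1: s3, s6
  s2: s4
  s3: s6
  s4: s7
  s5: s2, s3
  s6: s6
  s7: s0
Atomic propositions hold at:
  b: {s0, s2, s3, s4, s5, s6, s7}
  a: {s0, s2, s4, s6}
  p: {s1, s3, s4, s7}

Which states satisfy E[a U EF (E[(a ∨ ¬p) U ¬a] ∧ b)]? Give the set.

{s0, s1, s2, s3, s4, s5, s7}

Sat(¬p) = {s0, s2, s5, s6}
Sat(a ∨ ¬p) = {s0, s2, s4, s5, s6}
Sat(¬a) = {s1, s3, s5, s7}
E[(a ∨ ¬p) U ¬a]: least fixpoint, start Z0 = Sat(¬a) = {s1, s3, s5, s7}, add states in Sat(a ∨ ¬p) with some successor in Z. Z1 = {s0, s1, s3, s4, s5, s7}; Z2 = {s0, s1, s2, s3, s4, s5, s7}; fixed.
Sat(E[(a ∨ ¬p) U ¬a]) = {s0, s1, s2, s3, s4, s5, s7}
Sat(E[(a ∨ ¬p) U ¬a] ∧ b) = {s0, s2, s3, s4, s5, s7}
EF (E[(a ∨ ¬p) U ¬a] ∧ b): least fixpoint, start Z0 = {s0, s2, s3, s4, s5, s7}, add states with some successor in Z. Z1 = {s0, s1, s2, s3, s4, s5, s7}; fixed.
Sat(EF (E[(a ∨ ¬p) U ¬a] ∧ b)) = {s0, s1, s2, s3, s4, s5, s7}
E[a U EF (E[(a ∨ ¬p) U ¬a] ∧ b)]: least fixpoint, start Z0 = Sat(EF (E[(a ∨ ¬p) U ¬a] ∧ b)) = {s0, s1, s2, s3, s4, s5, s7}, add states in Sat(a) with some successor in Z. Already a fixed point.
Sat(E[a U EF (E[(a ∨ ¬p) U ¬a] ∧ b)]) = {s0, s1, s2, s3, s4, s5, s7}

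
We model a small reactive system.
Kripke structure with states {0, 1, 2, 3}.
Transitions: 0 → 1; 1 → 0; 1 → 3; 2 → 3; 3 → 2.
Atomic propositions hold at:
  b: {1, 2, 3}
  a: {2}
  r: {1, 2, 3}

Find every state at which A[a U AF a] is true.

{2, 3}

AF a: least fixpoint, start Z0 = {2}, add states with every successor in Z. Z1 = {2, 3}; fixed.
Sat(AF a) = {2, 3}
A[a U AF a]: least fixpoint, start Z0 = Sat(AF a) = {2, 3}, add states in Sat(a) with every successor in Z. Already a fixed point.
Sat(A[a U AF a]) = {2, 3}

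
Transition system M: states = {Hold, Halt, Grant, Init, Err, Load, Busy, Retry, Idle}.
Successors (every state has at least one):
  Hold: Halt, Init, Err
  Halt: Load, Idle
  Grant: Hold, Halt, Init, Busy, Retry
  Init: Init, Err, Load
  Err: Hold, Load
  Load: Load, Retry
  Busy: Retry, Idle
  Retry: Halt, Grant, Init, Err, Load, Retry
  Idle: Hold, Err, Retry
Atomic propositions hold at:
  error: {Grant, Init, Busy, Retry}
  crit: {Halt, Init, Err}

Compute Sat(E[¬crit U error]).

{Hold, Grant, Init, Load, Busy, Retry, Idle}

Sat(¬crit) = {Hold, Grant, Load, Busy, Retry, Idle}
E[¬crit U error]: least fixpoint, start Z0 = Sat(error) = {Grant, Init, Busy, Retry}, add states in Sat(¬crit) with some successor in Z. Z1 = {Hold, Grant, Init, Load, Busy, Retry, Idle}; fixed.
Sat(E[¬crit U error]) = {Hold, Grant, Init, Load, Busy, Retry, Idle}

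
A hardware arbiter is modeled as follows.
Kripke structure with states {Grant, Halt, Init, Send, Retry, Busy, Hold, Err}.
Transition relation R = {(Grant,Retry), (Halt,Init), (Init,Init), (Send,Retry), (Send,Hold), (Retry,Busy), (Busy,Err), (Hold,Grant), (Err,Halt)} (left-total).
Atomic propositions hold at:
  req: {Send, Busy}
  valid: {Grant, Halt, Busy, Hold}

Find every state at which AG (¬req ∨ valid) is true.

{Grant, Halt, Init, Retry, Busy, Hold, Err}

Sat(¬req) = {Grant, Halt, Init, Retry, Hold, Err}
Sat(¬req ∨ valid) = {Grant, Halt, Init, Retry, Busy, Hold, Err}
AG (¬req ∨ valid): greatest fixpoint, start Z0 = {Grant, Halt, Init, Retry, Busy, Hold, Err}, keep only states in Sat with every successor in Z. Already a fixed point.
Sat(AG (¬req ∨ valid)) = {Grant, Halt, Init, Retry, Busy, Hold, Err}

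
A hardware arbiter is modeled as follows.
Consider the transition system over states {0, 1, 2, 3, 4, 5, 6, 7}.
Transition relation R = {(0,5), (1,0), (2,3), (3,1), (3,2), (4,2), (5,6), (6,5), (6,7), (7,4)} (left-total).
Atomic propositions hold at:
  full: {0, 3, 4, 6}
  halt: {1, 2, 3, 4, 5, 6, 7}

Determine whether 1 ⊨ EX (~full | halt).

No

Sat(~full) = {1, 2, 5, 7}
Sat(~full | halt) = {1, 2, 3, 4, 5, 6, 7}
Sat(EX (~full | halt)) = {s : some successor in {1, 2, 3, 4, 5, 6, 7}} = {0, 2, 3, 4, 5, 6, 7}
1 ∉ Sat(EX (~full | halt)) = {0, 2, 3, 4, 5, 6, 7}, so the formula does not hold at 1.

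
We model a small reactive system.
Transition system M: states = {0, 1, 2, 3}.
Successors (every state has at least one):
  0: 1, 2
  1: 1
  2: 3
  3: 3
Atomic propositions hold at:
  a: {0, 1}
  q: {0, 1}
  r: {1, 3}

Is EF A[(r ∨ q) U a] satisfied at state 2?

Sat(r ∨ q) = {0, 1, 3}
A[(r ∨ q) U a]: least fixpoint, start Z0 = Sat(a) = {0, 1}, add states in Sat(r ∨ q) with every successor in Z. Already a fixed point.
Sat(A[(r ∨ q) U a]) = {0, 1}
EF A[(r ∨ q) U a]: least fixpoint, start Z0 = {0, 1}, add states with some successor in Z. Already a fixed point.
Sat(EF A[(r ∨ q) U a]) = {0, 1}
2 ∉ Sat(EF A[(r ∨ q) U a]) = {0, 1}, so the formula does not hold at 2.

No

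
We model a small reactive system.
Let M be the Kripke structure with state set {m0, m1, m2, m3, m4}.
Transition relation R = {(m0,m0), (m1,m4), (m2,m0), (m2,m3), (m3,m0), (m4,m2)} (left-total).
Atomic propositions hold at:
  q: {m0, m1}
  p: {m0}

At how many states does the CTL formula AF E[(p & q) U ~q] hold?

Sat(p & q) = {m0}
Sat(~q) = {m2, m3, m4}
E[(p & q) U ~q]: least fixpoint, start Z0 = Sat(~q) = {m2, m3, m4}, add states in Sat(p & q) with some successor in Z. Already a fixed point.
Sat(E[(p & q) U ~q]) = {m2, m3, m4}
AF E[(p & q) U ~q]: least fixpoint, start Z0 = {m2, m3, m4}, add states with every successor in Z. Z1 = {m1, m2, m3, m4}; fixed.
Sat(AF E[(p & q) U ~q]) = {m1, m2, m3, m4}
|Sat(AF E[(p & q) U ~q])| = |{m1, m2, m3, m4}| = 4.

4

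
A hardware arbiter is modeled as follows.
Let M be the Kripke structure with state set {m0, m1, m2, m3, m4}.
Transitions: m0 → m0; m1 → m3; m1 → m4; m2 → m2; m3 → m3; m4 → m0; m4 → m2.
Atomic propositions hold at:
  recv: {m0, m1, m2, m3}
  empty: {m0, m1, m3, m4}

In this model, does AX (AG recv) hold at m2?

AG recv: greatest fixpoint, start Z0 = {m0, m1, m2, m3}, keep only states in Sat with every successor in Z. Z1 = {m0, m2, m3}; fixed.
Sat(AG recv) = {m0, m2, m3}
Sat(AX (AG recv)) = {s : every successor in {m0, m2, m3}} = {m0, m2, m3, m4}
m2 ∈ Sat(AX (AG recv)) = {m0, m2, m3, m4}, so the formula holds at m2.

Yes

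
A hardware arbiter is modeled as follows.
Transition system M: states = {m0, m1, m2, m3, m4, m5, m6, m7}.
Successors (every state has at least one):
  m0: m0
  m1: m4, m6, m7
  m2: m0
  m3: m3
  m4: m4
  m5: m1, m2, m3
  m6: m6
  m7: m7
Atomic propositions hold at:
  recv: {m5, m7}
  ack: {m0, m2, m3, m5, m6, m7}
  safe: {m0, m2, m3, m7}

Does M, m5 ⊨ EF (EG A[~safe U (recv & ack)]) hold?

Sat(~safe) = {m1, m4, m5, m6}
Sat(recv & ack) = {m5, m7}
A[~safe U (recv & ack)]: least fixpoint, start Z0 = Sat((recv & ack)) = {m5, m7}, add states in Sat(~safe) with every successor in Z. Already a fixed point.
Sat(A[~safe U (recv & ack)]) = {m5, m7}
EG A[~safe U (recv & ack)]: greatest fixpoint, start Z0 = {m5, m7}, keep only states in Sat with some successor in Z. Z1 = {m7}; fixed.
Sat(EG A[~safe U (recv & ack)]) = {m7}
EF (EG A[~safe U (recv & ack)]): least fixpoint, start Z0 = {m7}, add states with some successor in Z. Z1 = {m1, m7}; Z2 = {m1, m5, m7}; fixed.
Sat(EF (EG A[~safe U (recv & ack)])) = {m1, m5, m7}
m5 ∈ Sat(EF (EG A[~safe U (recv & ack)])) = {m1, m5, m7}, so the formula holds at m5.

Yes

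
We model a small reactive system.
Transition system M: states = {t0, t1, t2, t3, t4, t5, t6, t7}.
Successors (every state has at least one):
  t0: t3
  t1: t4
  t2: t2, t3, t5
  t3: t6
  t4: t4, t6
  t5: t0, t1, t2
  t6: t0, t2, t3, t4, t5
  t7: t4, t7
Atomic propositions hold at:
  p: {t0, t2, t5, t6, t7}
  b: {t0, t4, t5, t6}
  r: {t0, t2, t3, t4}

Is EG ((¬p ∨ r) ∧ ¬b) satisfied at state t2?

Yes

Sat(¬p) = {t1, t3, t4}
Sat(¬p ∨ r) = {t0, t1, t2, t3, t4}
Sat(¬b) = {t1, t2, t3, t7}
Sat((¬p ∨ r) ∧ ¬b) = {t1, t2, t3}
EG ((¬p ∨ r) ∧ ¬b): greatest fixpoint, start Z0 = {t1, t2, t3}, keep only states in Sat with some successor in Z. Z1 = {t2}; fixed.
Sat(EG ((¬p ∨ r) ∧ ¬b)) = {t2}
t2 ∈ Sat(EG ((¬p ∨ r) ∧ ¬b)) = {t2}, so the formula holds at t2.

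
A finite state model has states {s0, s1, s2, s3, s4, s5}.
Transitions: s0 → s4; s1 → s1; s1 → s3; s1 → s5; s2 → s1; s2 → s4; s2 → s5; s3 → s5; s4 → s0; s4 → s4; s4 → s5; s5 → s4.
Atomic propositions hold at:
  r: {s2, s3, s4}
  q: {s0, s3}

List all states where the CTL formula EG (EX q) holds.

Sat(EX q) = {s : some successor in {s0, s3}} = {s1, s4}
EG (EX q): greatest fixpoint, start Z0 = {s1, s4}, keep only states in Sat with some successor in Z. Already a fixed point.
Sat(EG (EX q)) = {s1, s4}

{s1, s4}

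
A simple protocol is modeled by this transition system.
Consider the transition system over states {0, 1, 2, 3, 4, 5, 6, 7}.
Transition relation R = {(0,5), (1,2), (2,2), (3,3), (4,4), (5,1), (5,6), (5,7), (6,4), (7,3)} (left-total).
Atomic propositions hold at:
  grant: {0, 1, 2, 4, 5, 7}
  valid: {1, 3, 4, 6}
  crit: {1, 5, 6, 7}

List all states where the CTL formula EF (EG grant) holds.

EG grant: greatest fixpoint, start Z0 = {0, 1, 2, 4, 5, 7}, keep only states in Sat with some successor in Z. Z1 = {0, 1, 2, 4, 5}; fixed.
Sat(EG grant) = {0, 1, 2, 4, 5}
EF (EG grant): least fixpoint, start Z0 = {0, 1, 2, 4, 5}, add states with some successor in Z. Z1 = {0, 1, 2, 4, 5, 6}; fixed.
Sat(EF (EG grant)) = {0, 1, 2, 4, 5, 6}

{0, 1, 2, 4, 5, 6}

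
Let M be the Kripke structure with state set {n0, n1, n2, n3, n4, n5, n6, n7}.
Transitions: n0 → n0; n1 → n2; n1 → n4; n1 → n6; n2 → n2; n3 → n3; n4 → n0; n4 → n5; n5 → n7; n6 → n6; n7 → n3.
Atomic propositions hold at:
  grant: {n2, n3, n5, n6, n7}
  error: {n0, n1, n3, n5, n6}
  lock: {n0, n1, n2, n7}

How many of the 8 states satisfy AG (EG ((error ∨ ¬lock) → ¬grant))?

Sat(¬lock) = {n3, n4, n5, n6}
Sat(error ∨ ¬lock) = {n0, n1, n3, n4, n5, n6}
Sat(¬grant) = {n0, n1, n4}
Sat((error ∨ ¬lock) → ¬grant) = {n0, n1, n2, n4, n7}
EG ((error ∨ ¬lock) → ¬grant): greatest fixpoint, start Z0 = {n0, n1, n2, n4, n7}, keep only states in Sat with some successor in Z. Z1 = {n0, n1, n2, n4}; fixed.
Sat(EG ((error ∨ ¬lock) → ¬grant)) = {n0, n1, n2, n4}
AG (EG ((error ∨ ¬lock) → ¬grant)): greatest fixpoint, start Z0 = {n0, n1, n2, n4}, keep only states in Sat with every successor in Z. Z1 = {n0, n2}; fixed.
Sat(AG (EG ((error ∨ ¬lock) → ¬grant))) = {n0, n2}
|Sat(AG (EG ((error ∨ ¬lock) → ¬grant)))| = |{n0, n2}| = 2.

2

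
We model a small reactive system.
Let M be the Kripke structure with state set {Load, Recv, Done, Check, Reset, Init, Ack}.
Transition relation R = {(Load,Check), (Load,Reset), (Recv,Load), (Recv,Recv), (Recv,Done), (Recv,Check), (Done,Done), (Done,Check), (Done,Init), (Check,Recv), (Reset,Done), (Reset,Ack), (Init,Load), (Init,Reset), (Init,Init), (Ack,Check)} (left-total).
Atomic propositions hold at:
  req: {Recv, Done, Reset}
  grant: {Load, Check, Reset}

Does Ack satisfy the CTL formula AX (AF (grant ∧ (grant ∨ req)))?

Sat(grant ∨ req) = {Load, Recv, Done, Check, Reset}
Sat(grant ∧ (grant ∨ req)) = {Load, Check, Reset}
AF (grant ∧ (grant ∨ req)): least fixpoint, start Z0 = {Load, Check, Reset}, add states with every successor in Z. Z1 = {Load, Check, Reset, Ack}; fixed.
Sat(AF (grant ∧ (grant ∨ req))) = {Load, Check, Reset, Ack}
Sat(AX (AF (grant ∧ (grant ∨ req)))) = {s : every successor in {Load, Check, Reset, Ack}} = {Load, Ack}
Ack ∈ Sat(AX (AF (grant ∧ (grant ∨ req)))) = {Load, Ack}, so the formula holds at Ack.

Yes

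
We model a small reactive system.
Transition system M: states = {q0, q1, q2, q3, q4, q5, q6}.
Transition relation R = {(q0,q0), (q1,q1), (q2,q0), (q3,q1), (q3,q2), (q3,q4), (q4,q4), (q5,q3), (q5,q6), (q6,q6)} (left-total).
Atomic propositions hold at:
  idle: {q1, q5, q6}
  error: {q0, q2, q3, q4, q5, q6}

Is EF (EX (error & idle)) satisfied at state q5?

Yes

Sat(error & idle) = {q5, q6}
Sat(EX (error & idle)) = {s : some successor in {q5, q6}} = {q5, q6}
EF (EX (error & idle)): least fixpoint, start Z0 = {q5, q6}, add states with some successor in Z. Already a fixed point.
Sat(EF (EX (error & idle))) = {q5, q6}
q5 ∈ Sat(EF (EX (error & idle))) = {q5, q6}, so the formula holds at q5.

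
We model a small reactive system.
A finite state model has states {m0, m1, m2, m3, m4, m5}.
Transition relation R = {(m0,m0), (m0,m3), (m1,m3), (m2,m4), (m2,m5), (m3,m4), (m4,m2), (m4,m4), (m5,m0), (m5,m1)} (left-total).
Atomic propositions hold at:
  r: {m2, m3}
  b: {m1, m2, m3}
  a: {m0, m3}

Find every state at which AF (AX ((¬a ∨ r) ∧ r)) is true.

{m1}

Sat(¬a) = {m1, m2, m4, m5}
Sat(¬a ∨ r) = {m1, m2, m3, m4, m5}
Sat((¬a ∨ r) ∧ r) = {m2, m3}
Sat(AX ((¬a ∨ r) ∧ r)) = {s : every successor in {m2, m3}} = {m1}
AF (AX ((¬a ∨ r) ∧ r)): least fixpoint, start Z0 = {m1}, add states with every successor in Z. Already a fixed point.
Sat(AF (AX ((¬a ∨ r) ∧ r))) = {m1}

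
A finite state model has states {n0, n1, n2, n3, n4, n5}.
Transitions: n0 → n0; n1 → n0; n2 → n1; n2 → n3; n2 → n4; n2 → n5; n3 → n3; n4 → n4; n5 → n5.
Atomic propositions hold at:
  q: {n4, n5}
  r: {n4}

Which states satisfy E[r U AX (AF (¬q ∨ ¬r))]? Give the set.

Sat(¬q) = {n0, n1, n2, n3}
Sat(¬r) = {n0, n1, n2, n3, n5}
Sat(¬q ∨ ¬r) = {n0, n1, n2, n3, n5}
AF (¬q ∨ ¬r): least fixpoint, start Z0 = {n0, n1, n2, n3, n5}, add states with every successor in Z. Already a fixed point.
Sat(AF (¬q ∨ ¬r)) = {n0, n1, n2, n3, n5}
Sat(AX (AF (¬q ∨ ¬r))) = {s : every successor in {n0, n1, n2, n3, n5}} = {n0, n1, n3, n5}
E[r U AX (AF (¬q ∨ ¬r))]: least fixpoint, start Z0 = Sat(AX (AF (¬q ∨ ¬r))) = {n0, n1, n3, n5}, add states in Sat(r) with some successor in Z. Already a fixed point.
Sat(E[r U AX (AF (¬q ∨ ¬r))]) = {n0, n1, n3, n5}

{n0, n1, n3, n5}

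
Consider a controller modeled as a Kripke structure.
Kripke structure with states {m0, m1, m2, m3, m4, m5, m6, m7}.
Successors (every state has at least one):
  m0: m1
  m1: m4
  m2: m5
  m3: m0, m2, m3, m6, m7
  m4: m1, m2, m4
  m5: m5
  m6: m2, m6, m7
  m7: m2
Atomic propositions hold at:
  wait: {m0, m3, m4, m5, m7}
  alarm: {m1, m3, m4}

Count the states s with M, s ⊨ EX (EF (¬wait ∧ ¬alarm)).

6

Sat(¬wait) = {m1, m2, m6}
Sat(¬alarm) = {m0, m2, m5, m6, m7}
Sat(¬wait ∧ ¬alarm) = {m2, m6}
EF (¬wait ∧ ¬alarm): least fixpoint, start Z0 = {m2, m6}, add states with some successor in Z. Z1 = {m2, m3, m4, m6, m7}; Z2 = {m1, m2, m3, m4, m6, m7}; Z3 = {m0, m1, m2, m3, m4, m6, m7}; fixed.
Sat(EF (¬wait ∧ ¬alarm)) = {m0, m1, m2, m3, m4, m6, m7}
Sat(EX (EF (¬wait ∧ ¬alarm))) = {s : some successor in {m0, m1, m2, m3, m4, m6, m7}} = {m0, m1, m3, m4, m6, m7}
|Sat(EX (EF (¬wait ∧ ¬alarm)))| = |{m0, m1, m3, m4, m6, m7}| = 6.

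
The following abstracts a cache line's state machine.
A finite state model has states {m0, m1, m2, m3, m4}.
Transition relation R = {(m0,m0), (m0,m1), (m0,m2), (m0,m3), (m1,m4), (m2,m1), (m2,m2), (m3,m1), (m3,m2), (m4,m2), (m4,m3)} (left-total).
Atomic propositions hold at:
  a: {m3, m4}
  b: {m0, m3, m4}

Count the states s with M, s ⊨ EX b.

Sat(EX b) = {s : some successor in {m0, m3, m4}} = {m0, m1, m4}
|Sat(EX b)| = |{m0, m1, m4}| = 3.

3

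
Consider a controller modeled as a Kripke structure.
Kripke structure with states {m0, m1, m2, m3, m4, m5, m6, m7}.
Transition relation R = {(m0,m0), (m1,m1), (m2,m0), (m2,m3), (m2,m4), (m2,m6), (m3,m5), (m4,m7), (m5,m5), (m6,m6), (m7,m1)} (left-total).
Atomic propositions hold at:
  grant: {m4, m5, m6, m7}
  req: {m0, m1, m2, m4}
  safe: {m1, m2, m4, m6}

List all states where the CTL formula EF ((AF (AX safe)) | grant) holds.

{m1, m2, m3, m4, m5, m6, m7}

Sat(AX safe) = {s : every successor in {m1, m2, m4, m6}} = {m1, m6, m7}
AF (AX safe): least fixpoint, start Z0 = {m1, m6, m7}, add states with every successor in Z. Z1 = {m1, m4, m6, m7}; fixed.
Sat(AF (AX safe)) = {m1, m4, m6, m7}
Sat((AF (AX safe)) | grant) = {m1, m4, m5, m6, m7}
EF ((AF (AX safe)) | grant): least fixpoint, start Z0 = {m1, m4, m5, m6, m7}, add states with some successor in Z. Z1 = {m1, m2, m3, m4, m5, m6, m7}; fixed.
Sat(EF ((AF (AX safe)) | grant)) = {m1, m2, m3, m4, m5, m6, m7}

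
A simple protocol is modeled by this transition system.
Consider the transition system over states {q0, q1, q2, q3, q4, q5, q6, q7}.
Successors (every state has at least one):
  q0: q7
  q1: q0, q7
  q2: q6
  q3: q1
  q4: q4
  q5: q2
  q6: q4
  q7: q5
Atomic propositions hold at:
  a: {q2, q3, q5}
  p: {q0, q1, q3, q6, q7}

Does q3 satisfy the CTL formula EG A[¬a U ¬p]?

Sat(¬a) = {q0, q1, q4, q6, q7}
Sat(¬p) = {q2, q4, q5}
A[¬a U ¬p]: least fixpoint, start Z0 = Sat(¬p) = {q2, q4, q5}, add states in Sat(¬a) with every successor in Z. Z1 = {q2, q4, q5, q6, q7}; Z2 = {q0, q2, q4, q5, q6, q7}; Z3 = {q0, q1, q2, q4, q5, q6, q7}; fixed.
Sat(A[¬a U ¬p]) = {q0, q1, q2, q4, q5, q6, q7}
EG A[¬a U ¬p]: greatest fixpoint, start Z0 = {q0, q1, q2, q4, q5, q6, q7}, keep only states in Sat with some successor in Z. Already a fixed point.
Sat(EG A[¬a U ¬p]) = {q0, q1, q2, q4, q5, q6, q7}
q3 ∉ Sat(EG A[¬a U ¬p]) = {q0, q1, q2, q4, q5, q6, q7}, so the formula does not hold at q3.

No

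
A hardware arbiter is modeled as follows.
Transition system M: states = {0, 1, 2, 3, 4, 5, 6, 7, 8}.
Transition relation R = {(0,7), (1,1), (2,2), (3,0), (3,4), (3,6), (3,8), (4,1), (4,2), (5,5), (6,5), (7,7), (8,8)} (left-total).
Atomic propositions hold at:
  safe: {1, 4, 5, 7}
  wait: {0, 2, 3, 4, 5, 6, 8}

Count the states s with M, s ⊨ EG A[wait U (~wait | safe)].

6

Sat(~wait) = {1, 7}
Sat(~wait | safe) = {1, 4, 5, 7}
A[wait U (~wait | safe)]: least fixpoint, start Z0 = Sat((~wait | safe)) = {1, 4, 5, 7}, add states in Sat(wait) with every successor in Z. Z1 = {0, 1, 4, 5, 6, 7}; fixed.
Sat(A[wait U (~wait | safe)]) = {0, 1, 4, 5, 6, 7}
EG A[wait U (~wait | safe)]: greatest fixpoint, start Z0 = {0, 1, 4, 5, 6, 7}, keep only states in Sat with some successor in Z. Already a fixed point.
Sat(EG A[wait U (~wait | safe)]) = {0, 1, 4, 5, 6, 7}
|Sat(EG A[wait U (~wait | safe)])| = |{0, 1, 4, 5, 6, 7}| = 6.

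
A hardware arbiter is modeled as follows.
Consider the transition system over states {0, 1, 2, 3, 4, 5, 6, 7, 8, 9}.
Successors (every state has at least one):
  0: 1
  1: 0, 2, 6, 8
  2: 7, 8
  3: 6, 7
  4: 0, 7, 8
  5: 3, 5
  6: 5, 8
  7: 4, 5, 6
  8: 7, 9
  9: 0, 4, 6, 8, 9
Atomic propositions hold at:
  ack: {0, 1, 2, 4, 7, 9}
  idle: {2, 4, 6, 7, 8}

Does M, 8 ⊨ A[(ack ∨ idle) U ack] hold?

Sat(ack ∨ idle) = {0, 1, 2, 4, 6, 7, 8, 9}
A[(ack ∨ idle) U ack]: least fixpoint, start Z0 = Sat(ack) = {0, 1, 2, 4, 7, 9}, add states in Sat(ack ∨ idle) with every successor in Z. Z1 = {0, 1, 2, 4, 7, 8, 9}; fixed.
Sat(A[(ack ∨ idle) U ack]) = {0, 1, 2, 4, 7, 8, 9}
8 ∈ Sat(A[(ack ∨ idle) U ack]) = {0, 1, 2, 4, 7, 8, 9}, so the formula holds at 8.

Yes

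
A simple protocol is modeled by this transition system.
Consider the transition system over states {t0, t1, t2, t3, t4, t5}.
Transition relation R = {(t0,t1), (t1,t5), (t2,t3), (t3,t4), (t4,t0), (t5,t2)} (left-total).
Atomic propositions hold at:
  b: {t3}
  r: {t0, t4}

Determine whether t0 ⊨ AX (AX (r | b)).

No

Sat(r | b) = {t0, t3, t4}
Sat(AX (r | b)) = {s : every successor in {t0, t3, t4}} = {t2, t3, t4}
Sat(AX (AX (r | b))) = {s : every successor in {t2, t3, t4}} = {t2, t3, t5}
t0 ∉ Sat(AX (AX (r | b))) = {t2, t3, t5}, so the formula does not hold at t0.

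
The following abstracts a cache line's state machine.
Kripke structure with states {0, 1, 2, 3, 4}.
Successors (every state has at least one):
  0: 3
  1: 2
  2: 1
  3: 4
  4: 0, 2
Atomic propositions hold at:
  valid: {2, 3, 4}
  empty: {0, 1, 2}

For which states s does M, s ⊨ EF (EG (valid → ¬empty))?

Sat(¬empty) = {3, 4}
Sat(valid → ¬empty) = {0, 1, 3, 4}
EG (valid → ¬empty): greatest fixpoint, start Z0 = {0, 1, 3, 4}, keep only states in Sat with some successor in Z. Z1 = {0, 3, 4}; fixed.
Sat(EG (valid → ¬empty)) = {0, 3, 4}
EF (EG (valid → ¬empty)): least fixpoint, start Z0 = {0, 3, 4}, add states with some successor in Z. Already a fixed point.
Sat(EF (EG (valid → ¬empty))) = {0, 3, 4}

{0, 3, 4}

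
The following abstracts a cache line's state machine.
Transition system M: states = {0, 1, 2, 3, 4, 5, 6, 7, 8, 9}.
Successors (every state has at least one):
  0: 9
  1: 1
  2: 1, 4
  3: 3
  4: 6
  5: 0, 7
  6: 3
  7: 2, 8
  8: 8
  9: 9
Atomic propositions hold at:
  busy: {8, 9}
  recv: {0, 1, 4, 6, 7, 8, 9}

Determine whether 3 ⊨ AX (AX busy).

Sat(AX busy) = {s : every successor in {8, 9}} = {0, 8, 9}
Sat(AX (AX busy)) = {s : every successor in {0, 8, 9}} = {0, 8, 9}
3 ∉ Sat(AX (AX busy)) = {0, 8, 9}, so the formula does not hold at 3.

No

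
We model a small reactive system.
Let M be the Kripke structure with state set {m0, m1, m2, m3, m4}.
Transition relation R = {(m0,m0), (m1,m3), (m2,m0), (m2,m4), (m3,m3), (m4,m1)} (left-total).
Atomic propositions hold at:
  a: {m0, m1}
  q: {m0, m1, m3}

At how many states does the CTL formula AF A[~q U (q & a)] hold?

4

Sat(~q) = {m2, m4}
Sat(q & a) = {m0, m1}
A[~q U (q & a)]: least fixpoint, start Z0 = Sat((q & a)) = {m0, m1}, add states in Sat(~q) with every successor in Z. Z1 = {m0, m1, m4}; Z2 = {m0, m1, m2, m4}; fixed.
Sat(A[~q U (q & a)]) = {m0, m1, m2, m4}
AF A[~q U (q & a)]: least fixpoint, start Z0 = {m0, m1, m2, m4}, add states with every successor in Z. Already a fixed point.
Sat(AF A[~q U (q & a)]) = {m0, m1, m2, m4}
|Sat(AF A[~q U (q & a)])| = |{m0, m1, m2, m4}| = 4.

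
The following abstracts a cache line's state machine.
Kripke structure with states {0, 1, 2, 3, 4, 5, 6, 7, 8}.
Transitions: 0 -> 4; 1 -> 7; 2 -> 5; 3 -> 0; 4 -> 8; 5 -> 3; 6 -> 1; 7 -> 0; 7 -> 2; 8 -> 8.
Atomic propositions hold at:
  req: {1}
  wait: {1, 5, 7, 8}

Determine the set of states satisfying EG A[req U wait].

A[req U wait]: least fixpoint, start Z0 = Sat(wait) = {1, 5, 7, 8}, add states in Sat(req) with every successor in Z. Already a fixed point.
Sat(A[req U wait]) = {1, 5, 7, 8}
EG A[req U wait]: greatest fixpoint, start Z0 = {1, 5, 7, 8}, keep only states in Sat with some successor in Z. Z1 = {1, 8}; Z2 = {8}; fixed.
Sat(EG A[req U wait]) = {8}

{8}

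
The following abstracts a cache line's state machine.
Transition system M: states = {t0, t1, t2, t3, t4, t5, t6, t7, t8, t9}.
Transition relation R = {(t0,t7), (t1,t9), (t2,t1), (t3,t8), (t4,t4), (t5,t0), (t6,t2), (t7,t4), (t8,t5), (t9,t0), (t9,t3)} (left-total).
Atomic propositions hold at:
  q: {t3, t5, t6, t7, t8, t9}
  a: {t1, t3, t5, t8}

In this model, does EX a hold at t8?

Sat(EX a) = {s : some successor in {t1, t3, t5, t8}} = {t2, t3, t8, t9}
t8 ∈ Sat(EX a) = {t2, t3, t8, t9}, so the formula holds at t8.

Yes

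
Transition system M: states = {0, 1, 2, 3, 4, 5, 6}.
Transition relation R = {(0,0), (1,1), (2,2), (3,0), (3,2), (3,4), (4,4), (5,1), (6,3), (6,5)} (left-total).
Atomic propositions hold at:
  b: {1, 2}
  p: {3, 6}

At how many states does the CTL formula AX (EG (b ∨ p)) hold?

Sat(b ∨ p) = {1, 2, 3, 6}
EG (b ∨ p): greatest fixpoint, start Z0 = {1, 2, 3, 6}, keep only states in Sat with some successor in Z. Already a fixed point.
Sat(EG (b ∨ p)) = {1, 2, 3, 6}
Sat(AX (EG (b ∨ p))) = {s : every successor in {1, 2, 3, 6}} = {1, 2, 5}
|Sat(AX (EG (b ∨ p)))| = |{1, 2, 5}| = 3.

3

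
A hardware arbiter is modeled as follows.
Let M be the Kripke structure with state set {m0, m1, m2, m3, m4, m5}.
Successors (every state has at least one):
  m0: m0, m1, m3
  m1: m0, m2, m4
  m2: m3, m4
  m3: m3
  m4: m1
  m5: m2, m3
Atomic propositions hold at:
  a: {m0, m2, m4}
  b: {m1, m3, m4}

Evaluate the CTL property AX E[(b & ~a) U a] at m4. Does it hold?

Yes

Sat(~a) = {m1, m3, m5}
Sat(b & ~a) = {m1, m3}
E[(b & ~a) U a]: least fixpoint, start Z0 = Sat(a) = {m0, m2, m4}, add states in Sat(b & ~a) with some successor in Z. Z1 = {m0, m1, m2, m4}; fixed.
Sat(E[(b & ~a) U a]) = {m0, m1, m2, m4}
Sat(AX E[(b & ~a) U a]) = {s : every successor in {m0, m1, m2, m4}} = {m1, m4}
m4 ∈ Sat(AX E[(b & ~a) U a]) = {m1, m4}, so the formula holds at m4.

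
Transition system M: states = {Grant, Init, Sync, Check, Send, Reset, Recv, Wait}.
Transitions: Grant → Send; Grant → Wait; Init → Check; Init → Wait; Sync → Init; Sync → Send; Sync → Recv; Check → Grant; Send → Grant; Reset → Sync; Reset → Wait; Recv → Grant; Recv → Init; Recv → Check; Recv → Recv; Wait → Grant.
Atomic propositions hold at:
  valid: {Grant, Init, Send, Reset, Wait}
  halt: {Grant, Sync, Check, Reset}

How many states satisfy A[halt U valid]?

6

A[halt U valid]: least fixpoint, start Z0 = Sat(valid) = {Grant, Init, Send, Reset, Wait}, add states in Sat(halt) with every successor in Z. Z1 = {Grant, Init, Check, Send, Reset, Wait}; fixed.
Sat(A[halt U valid]) = {Grant, Init, Check, Send, Reset, Wait}
|Sat(A[halt U valid])| = |{Grant, Init, Check, Send, Reset, Wait}| = 6.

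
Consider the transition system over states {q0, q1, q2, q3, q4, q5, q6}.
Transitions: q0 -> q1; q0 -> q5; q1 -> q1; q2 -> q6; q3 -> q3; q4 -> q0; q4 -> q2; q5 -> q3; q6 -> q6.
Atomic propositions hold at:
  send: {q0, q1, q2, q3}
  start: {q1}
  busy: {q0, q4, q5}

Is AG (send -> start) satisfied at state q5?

No

Sat(send -> start) = {q1, q4, q5, q6}
AG (send -> start): greatest fixpoint, start Z0 = {q1, q4, q5, q6}, keep only states in Sat with every successor in Z. Z1 = {q1, q6}; fixed.
Sat(AG (send -> start)) = {q1, q6}
q5 ∉ Sat(AG (send -> start)) = {q1, q6}, so the formula does not hold at q5.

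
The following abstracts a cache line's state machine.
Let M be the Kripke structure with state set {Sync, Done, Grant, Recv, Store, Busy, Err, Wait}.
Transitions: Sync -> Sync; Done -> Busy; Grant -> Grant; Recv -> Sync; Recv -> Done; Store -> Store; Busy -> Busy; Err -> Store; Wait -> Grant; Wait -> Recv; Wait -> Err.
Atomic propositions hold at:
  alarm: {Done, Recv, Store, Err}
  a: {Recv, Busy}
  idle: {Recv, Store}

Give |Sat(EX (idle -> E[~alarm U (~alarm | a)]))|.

6

Sat(~alarm) = {Sync, Grant, Busy, Wait}
Sat(~alarm | a) = {Sync, Grant, Recv, Busy, Wait}
E[~alarm U (~alarm | a)]: least fixpoint, start Z0 = Sat((~alarm | a)) = {Sync, Grant, Recv, Busy, Wait}, add states in Sat(~alarm) with some successor in Z. Already a fixed point.
Sat(E[~alarm U (~alarm | a)]) = {Sync, Grant, Recv, Busy, Wait}
Sat(idle -> E[~alarm U (~alarm | a)]) = {Sync, Done, Grant, Recv, Busy, Err, Wait}
Sat(EX (idle -> E[~alarm U (~alarm | a)])) = {s : some successor in {Sync, Done, Grant, Recv, Busy, Err, Wait}} = {Sync, Done, Grant, Recv, Busy, Wait}
|Sat(EX (idle -> E[~alarm U (~alarm | a)]))| = |{Sync, Done, Grant, Recv, Busy, Wait}| = 6.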